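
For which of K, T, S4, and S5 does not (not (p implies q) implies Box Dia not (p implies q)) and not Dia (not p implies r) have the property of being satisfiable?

K

K-tableau for the formula:
1. not (not (p implies q) implies Box Dia not (p implies q)) and not Dia (not p implies r), w0
2. not (not (p implies q) implies Box Dia not (p implies q)), w0
3. not Dia (not p implies r), w0
4. not (p implies q), w0
5. not Box Dia not (p implies q), w0
6. p, w0
7. not q, w0
8. not Dia not (p implies q), w1
9. not (not p implies r), w1
10. not p, w1
11. not r, w1
Accessibility: w0Rw1
Complete open branch: satisfiable in K.
T-tableau for the formula:
1. not (not (p implies q) implies Box Dia not (p implies q)) and not Dia (not p implies r), w0
2. not (not (p implies q) implies Box Dia not (p implies q)), w0
3. not Dia (not p implies r), w0
4. not (p implies q), w0
5. not Box Dia not (p implies q), w0
6. p, w0
7. not q, w0
8. not (not p implies r), w0
9. not p, w0
10. not r, w0
Accessibility: w0Rw0
Branch closes: p and not p both at w0.
Every branch closes (one shown): unsatisfiable in T, hence also in S4, S5 (every S4/S5-frame is a T-frame).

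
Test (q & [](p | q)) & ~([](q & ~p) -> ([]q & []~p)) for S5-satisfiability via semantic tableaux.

Unsatisfiable

1. (q & [](p | q)) & ~([](q & ~p) -> ([]q & []~p)), 0
2. q & [](p | q), 0
3. ~([](q & ~p) -> ([]q & []~p)), 0
4. q, 0
5. [](p | q), 0
6. [](q & ~p), 0
7. ~([]q & []~p), 0
8. p | q, 0
9. q & ~p, 0
10. ~p, 0
11. ~[]~p, 0
12. p, 1
13. p | q, 1
14. q & ~p, 1
15. q, 1
16. ~p, 1
Accessibility: 0R0, 0R1, 1R0, 1R1
Branch closes: p and ~p both at 1.
(One branch shown.) All branches close.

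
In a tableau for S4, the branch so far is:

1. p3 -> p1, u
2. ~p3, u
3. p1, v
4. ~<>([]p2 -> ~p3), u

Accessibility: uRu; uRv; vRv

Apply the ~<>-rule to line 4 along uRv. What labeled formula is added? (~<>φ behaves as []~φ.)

~([]p2 -> ~p3), v

~<>φ behaves as []~φ: propagate the negated body to each accessible world.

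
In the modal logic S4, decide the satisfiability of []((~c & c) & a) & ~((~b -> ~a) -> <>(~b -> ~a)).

Unsatisfiable

1. []((~c & c) & a) & ~((~b -> ~a) -> <>(~b -> ~a)), w0
2. []((~c & c) & a), w0
3. ~((~b -> ~a) -> <>(~b -> ~a)), w0
4. ~b -> ~a, w0
5. ~<>(~b -> ~a), w0
6. (~c & c) & a, w0
7. ~c & c, w0
8. a, w0
9. ~c, w0
10. c, w0
Accessibility: w0Rw0
Branch closes: c and ~c both at w0.
Every branch closes; the branch above is one of them.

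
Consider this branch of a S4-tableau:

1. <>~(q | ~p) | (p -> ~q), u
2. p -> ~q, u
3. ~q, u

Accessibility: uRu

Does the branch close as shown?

Not closed

No atom appears with both signs at the same world.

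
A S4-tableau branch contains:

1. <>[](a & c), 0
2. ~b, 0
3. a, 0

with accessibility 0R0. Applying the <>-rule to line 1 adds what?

a fresh world 1 with 0R1, and [](a & c) at 1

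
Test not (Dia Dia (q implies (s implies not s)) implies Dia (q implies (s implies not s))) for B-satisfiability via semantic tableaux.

Yes, satisfiable

1. not (Dia Dia (q implies (s implies not s)) implies Dia (q implies (s implies not s))), w0
2. Dia Dia (q implies (s implies not s)), w0
3. not Dia (q implies (s implies not s)), w0
4. not (q implies (s implies not s)), w0
5. q, w0
6. not (s implies not s), w0
7. s, w0
8. Dia (q implies (s implies not s)), w1
9. not (q implies (s implies not s)), w1
10. q, w1
11. not (s implies not s), w1
12. s, w1
13. q implies (s implies not s), w2
14. s implies not s, w2
15. not s, w2
Accessibility: w0Rw0, w0Rw1, w1Rw0, w1Rw1, w1Rw2, w2Rw1, w2Rw2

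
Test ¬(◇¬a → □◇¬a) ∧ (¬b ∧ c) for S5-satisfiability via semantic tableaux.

No, unsatisfiable

1. ¬(◇¬a → □◇¬a) ∧ (¬b ∧ c), u
2. ¬(◇¬a → □◇¬a), u
3. ¬b ∧ c, u
4. ◇¬a, u
5. ¬□◇¬a, u
6. ¬b, u
7. c, u
8. ¬a, v
9. ¬◇¬a, w
10. a, u
11. a, v
Accessibility: uRu, uRv, uRw, vRu, vRv, vRw, wRu, wRv, wRw
Branch closes: a and ¬a both at v.
(One branch shown.) All branches close.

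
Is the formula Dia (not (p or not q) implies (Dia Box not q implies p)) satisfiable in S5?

Yes, satisfiable

1. Dia (not (p or not q) implies (Dia Box not q implies p)), 0
2. not (p or not q) implies (Dia Box not q implies p), 1   [Dia-rule on 1: fresh world 1, 0R1]
3. Dia Box not q implies p, 1   [implies-rule on 2 (branches; this branch)]
4. p, 1   [implies-rule on 3 (branches; this branch)]
Accessibility: 0R0, 0R1, 1R0, 1R1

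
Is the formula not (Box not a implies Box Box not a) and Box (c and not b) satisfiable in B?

1. not (Box not a implies Box Box not a) and Box (c and not b), u
2. not (Box not a implies Box Box not a), u
3. Box (c and not b), u
4. Box not a, u
5. not Box Box not a, u
6. c and not b, u
7. c, u
8. not b, u
9. not a, u
10. not Box not a, v
11. c and not b, v
12. c, v
13. not b, v
14. not a, v
15. a, w
Accessibility: uRu, uRv, vRu, vRv, vRw, wRv, wRw

Satisfiable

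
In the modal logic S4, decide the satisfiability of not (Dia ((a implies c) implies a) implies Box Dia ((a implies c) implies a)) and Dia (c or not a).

1. not (Dia ((a implies c) implies a) implies Box Dia ((a implies c) implies a)) and Dia (c or not a), w0
2. not (Dia ((a implies c) implies a) implies Box Dia ((a implies c) implies a)), w0
3. Dia (c or not a), w0
4. Dia ((a implies c) implies a), w0
5. not Box Dia ((a implies c) implies a), w0
6. c or not a, w1
7. not a, w1
8. (a implies c) implies a, w2
9. a, w2
10. not Dia ((a implies c) implies a), w3
11. not ((a implies c) implies a), w3
12. a implies c, w3
13. not a, w3
14. c, w3
Accessibility: w0Rw0, w0Rw1, w0Rw2, w0Rw3, w1Rw1, w2Rw2, w3Rw3

Satisfiable (open branch found)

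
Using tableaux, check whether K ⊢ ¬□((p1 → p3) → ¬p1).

Tableau for the negation □((p1 → p3) → ¬p1):
1. □((p1 → p3) → ¬p1), 0
The negation has an open branch (countermodel exists).

Not valid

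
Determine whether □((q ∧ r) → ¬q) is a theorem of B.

No, not valid

Tableau for the negation ¬□((q ∧ r) → ¬q):
1. ¬□((q ∧ r) → ¬q), 0
2. ¬((q ∧ r) → ¬q), 1
3. q ∧ r, 1
4. q, 1
5. r, 1
Accessibility: 0R0, 0R1, 1R0, 1R1
The negation has an open branch (countermodel exists).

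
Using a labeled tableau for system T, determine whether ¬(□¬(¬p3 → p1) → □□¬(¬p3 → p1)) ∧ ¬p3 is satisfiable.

1. ¬(□¬(¬p3 → p1) → □□¬(¬p3 → p1)) ∧ ¬p3, u
2. ¬(□¬(¬p3 → p1) → □□¬(¬p3 → p1)), u   [∧-rule on 1]
3. ¬p3, u   [∧-rule on 1]
4. □¬(¬p3 → p1), u   [¬→-rule on 2]
5. ¬□□¬(¬p3 → p1), u   [¬→-rule on 2]
6. ¬(¬p3 → p1), u   [□-rule on 4 via uRu]
7. ¬p1, u   [¬→-rule on 6]
8. ¬□¬(¬p3 → p1), v   [¬□-rule on 5: fresh world v, uRv]
9. ¬(¬p3 → p1), v   [□-rule on 4 via uRv]
10. ¬p3, v   [¬→-rule on 9]
11. ¬p1, v   [¬→-rule on 9]
12. ¬p3 → p1, w   [¬□-rule on 8: fresh world w, vRw]
13. p1, w   [→-rule on 12 (branches; this branch)]
Accessibility: uRu, uRv, vRv, vRw, wRw

Satisfiable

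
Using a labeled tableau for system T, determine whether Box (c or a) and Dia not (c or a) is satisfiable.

1. Box (c or a) and Dia not (c or a), w0
2. Box (c or a), w0
3. Dia not (c or a), w0
4. c or a, w0
5. a, w0
6. not (c or a), w1
7. not c, w1
8. not a, w1
9. c or a, w1
10. a, w1
Accessibility: w0Rw0, w0Rw1, w1Rw1
Branch closes: a and not a both at w1.
All branches of the tableau close; one closing branch shown above.

No, unsatisfiable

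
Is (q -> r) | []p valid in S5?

Tableau for the negation ~((q -> r) | []p):
1. ~((q -> r) | []p), 0
2. ~(q -> r), 0
3. ~[]p, 0
4. q, 0
5. ~r, 0
6. ~p, 1
Accessibility: 0R0, 0R1, 1R0, 1R1
The negation has an open branch (countermodel exists).

No, not valid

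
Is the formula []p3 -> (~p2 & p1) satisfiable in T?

Satisfiable (open branch found)

1. []p3 -> (~p2 & p1), w0
2. ~p2 & p1, w0   [->-rule on 1 (branches; this branch)]
3. ~p2, w0   [&-rule on 2]
4. p1, w0   [&-rule on 2]
Accessibility: w0Rw0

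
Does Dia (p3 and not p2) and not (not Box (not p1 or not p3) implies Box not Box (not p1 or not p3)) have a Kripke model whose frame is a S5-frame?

1. Dia (p3 and not p2) and not (not Box (not p1 or not p3) implies Box not Box (not p1 or not p3)), 0
2. Dia (p3 and not p2), 0
3. not (not Box (not p1 or not p3) implies Box not Box (not p1 or not p3)), 0
4. not Box (not p1 or not p3), 0
5. not Box not Box (not p1 or not p3), 0
6. p3 and not p2, 1
7. p3, 1
8. not p2, 1
9. not (not p1 or not p3), 2
10. p1, 2
11. p3, 2
12. Box (not p1 or not p3), 3
13. not p1 or not p3, 0
14. not p1 or not p3, 1
15. not p1 or not p3, 2
16. not p1 or not p3, 3
17. not p3, 0
18. not p1, 1
19. not p3, 2
Accessibility: 0R0, 0R1, 0R2, 0R3, 1R0, 1R1, 1R2, 1R3, 2R0, 2R1, 2R2, 2R3, 3R0, 3R1, 3R2, 3R3
Branch closes: p3 and not p3 both at 2.
(One branch shown.) All branches close.

Unsatisfiable (every branch closes)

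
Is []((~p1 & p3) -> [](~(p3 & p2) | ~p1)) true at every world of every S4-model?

Tableau for the negation ~[]((~p1 & p3) -> [](~(p3 & p2) | ~p1)):
1. ~[]((~p1 & p3) -> [](~(p3 & p2) | ~p1)), u
2. ~((~p1 & p3) -> [](~(p3 & p2) | ~p1)), v
3. ~p1 & p3, v
4. ~[](~(p3 & p2) | ~p1), v
5. ~p1, v
6. p3, v
7. ~(~(p3 & p2) | ~p1), w
8. p3 & p2, w
9. p1, w
10. p3, w
11. p2, w
Accessibility: uRu, uRv, uRw, vRv, vRw, wRw
The negation has an open branch (countermodel exists).

Not valid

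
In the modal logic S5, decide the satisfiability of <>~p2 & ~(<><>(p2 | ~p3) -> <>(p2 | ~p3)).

Unsatisfiable (every branch closes)

1. <>~p2 & ~(<><>(p2 | ~p3) -> <>(p2 | ~p3)), u
2. <>~p2, u   [&-rule on 1]
3. ~(<><>(p2 | ~p3) -> <>(p2 | ~p3)), u   [&-rule on 1]
4. <><>(p2 | ~p3), u   [~->-rule on 3]
5. ~<>(p2 | ~p3), u   [~->-rule on 3]
6. ~(p2 | ~p3), u   [~<>-rule on 5 via uRu]
7. ~p2, u   [~|-rule on 6]
8. p3, u   [~|-rule on 6]
9. ~p2, v   [<>-rule on 2: fresh world v, uRv]
10. ~(p2 | ~p3), v   [~<>-rule on 5 via uRv]
11. p3, v   [~|-rule on 10]
12. <>(p2 | ~p3), w   [<>-rule on 4: fresh world w, uRw]
13. ~(p2 | ~p3), w   [~<>-rule on 5 via uRw]
14. ~p2, w   [~|-rule on 13]
15. p3, w   [~|-rule on 13]
16. p2 | ~p3, x   [<>-rule on 12: fresh world x, wRx]
17. ~(p2 | ~p3), x   [~<>-rule on 5 via uRx]
18. ~p2, x   [~|-rule on 17]
19. p3, x   [~|-rule on 17]
20. ~p3, x   [|-rule on 16 (branches; this branch)]
Accessibility: uRu, uRv, uRw, uRx, vRu, vRv, vRw, vRx, wRu, wRv, wRw, wRx, xRu, xRv, xRw, xRx
Branch closes: p3 and ~p3 both at x.
All branches of the tableau close; one closing branch shown above.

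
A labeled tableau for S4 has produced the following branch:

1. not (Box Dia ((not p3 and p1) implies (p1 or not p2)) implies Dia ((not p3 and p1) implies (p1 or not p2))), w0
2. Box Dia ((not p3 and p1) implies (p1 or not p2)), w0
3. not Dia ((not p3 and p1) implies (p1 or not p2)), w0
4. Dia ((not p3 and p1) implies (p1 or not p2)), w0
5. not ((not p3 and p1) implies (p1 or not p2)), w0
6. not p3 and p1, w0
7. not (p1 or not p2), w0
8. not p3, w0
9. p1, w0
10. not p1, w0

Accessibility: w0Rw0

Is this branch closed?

Yes, closed

Both p1 and not p1 appear at w0.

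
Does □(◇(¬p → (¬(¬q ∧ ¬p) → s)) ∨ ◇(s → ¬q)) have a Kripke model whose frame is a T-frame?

Yes, satisfiable

1. □(◇(¬p → (¬(¬q ∧ ¬p) → s)) ∨ ◇(s → ¬q)), 0
2. ◇(¬p → (¬(¬q ∧ ¬p) → s)) ∨ ◇(s → ¬q), 0
3. ◇(s → ¬q), 0
4. s → ¬q, 1
5. ◇(¬p → (¬(¬q ∧ ¬p) → s)) ∨ ◇(s → ¬q), 1
6. ¬q, 1
7. ◇(s → ¬q), 1
8. s → ¬q, 2
9. ¬q, 2
Accessibility: 0R0, 0R1, 1R1, 1R2, 2R2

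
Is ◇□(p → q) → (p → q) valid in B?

Valid

Tableau for the negation ¬(◇□(p → q) → (p → q)):
1. ¬(◇□(p → q) → (p → q)), w0
2. ◇□(p → q), w0
3. ¬(p → q), w0
4. p, w0
5. ¬q, w0
6. □(p → q), w1
7. p → q, w0
8. p → q, w1
9. q, w0
Accessibility: w0Rw0, w0Rw1, w1Rw0, w1Rw1
Branch closes: q and ¬q both at w0.
All branches of the negation close; one closing branch shown above.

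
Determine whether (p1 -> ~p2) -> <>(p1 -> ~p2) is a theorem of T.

Tableau for the negation ~((p1 -> ~p2) -> <>(p1 -> ~p2)):
1. ~((p1 -> ~p2) -> <>(p1 -> ~p2)), u
2. p1 -> ~p2, u   [~->-rule on 1]
3. ~<>(p1 -> ~p2), u   [~->-rule on 1]
4. ~(p1 -> ~p2), u   [~<>-rule on 3 via uRu]
5. p1, u   [~->-rule on 4]
6. p2, u   [~->-rule on 4]
7. ~p2, u   [->-rule on 2 (branches; this branch)]
Accessibility: uRu
Branch closes: p2 and ~p2 both at u.
All branches of the negation close; one closing branch shown above.

Yes, valid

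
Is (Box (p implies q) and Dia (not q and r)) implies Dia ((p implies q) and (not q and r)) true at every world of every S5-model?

Tableau for the negation not ((Box (p implies q) and Dia (not q and r)) implies Dia ((p implies q) and (not q and r))):
1. not ((Box (p implies q) and Dia (not q and r)) implies Dia ((p implies q) and (not q and r))), 0
2. Box (p implies q) and Dia (not q and r), 0
3. not Dia ((p implies q) and (not q and r)), 0
4. Box (p implies q), 0
5. Dia (not q and r), 0
6. not ((p implies q) and (not q and r)), 0
7. p implies q, 0
8. not (not q and r), 0
9. q, 0
10. not r, 0
11. not q and r, 1
12. not q, 1
13. r, 1
14. not ((p implies q) and (not q and r)), 1
15. p implies q, 1
16. not (not q and r), 1
17. not p, 1
18. not r, 1
Accessibility: 0R0, 0R1, 1R0, 1R1
Branch closes: r and not r both at 1.
Every branch of the negation's tableau closes; the branch above is one of them.

Valid in S5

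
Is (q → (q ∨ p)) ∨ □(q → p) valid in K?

Valid in K

Tableau for the negation ¬((q → (q ∨ p)) ∨ □(q → p)):
1. ¬((q → (q ∨ p)) ∨ □(q → p)), w0
2. ¬(q → (q ∨ p)), w0   [¬∨-rule on 1]
3. ¬□(q → p), w0   [¬∨-rule on 1]
4. q, w0   [¬→-rule on 2]
5. ¬(q ∨ p), w0   [¬→-rule on 2]
6. ¬q, w0   [¬∨-rule on 5]
7. ¬p, w0   [¬∨-rule on 5]
Branch closes: q and ¬q both at w0.
All branches of the negation close; one closing branch shown above.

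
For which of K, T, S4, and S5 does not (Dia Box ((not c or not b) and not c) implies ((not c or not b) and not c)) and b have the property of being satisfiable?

S5-tableau for the formula:
1. not (Dia Box ((not c or not b) and not c) implies ((not c or not b) and not c)) and b, w0
2. not (Dia Box ((not c or not b) and not c) implies ((not c or not b) and not c)), w0   [and-rule on 1]
3. b, w0   [and-rule on 1]
4. Dia Box ((not c or not b) and not c), w0   [neg-implies-rule on 2]
5. not ((not c or not b) and not c), w0   [neg-implies-rule on 2]
6. not (not c or not b), w0   [neg-and-rule on 5 (branches; this branch)]
7. c, w0   [neg-or-rule on 6]
8. Box ((not c or not b) and not c), w1   [Dia-rule on 4: fresh world w1, w0Rw1]
9. (not c or not b) and not c, w0   [Box-rule on 8 via w1Rw0]
10. not c or not b, w0   [and-rule on 9]
11. not c, w0   [and-rule on 9]
Accessibility: w0Rw0, w0Rw1, w1Rw0, w1Rw1
Branch closes: c and not c both at w0.
Every branch closes (one shown): unsatisfiable in S5.
S4-tableau for the formula:
1. not (Dia Box ((not c or not b) and not c) implies ((not c or not b) and not c)) and b, w0
2. not (Dia Box ((not c or not b) and not c) implies ((not c or not b) and not c)), w0   [and-rule on 1]
3. b, w0   [and-rule on 1]
4. Dia Box ((not c or not b) and not c), w0   [neg-implies-rule on 2]
5. not ((not c or not b) and not c), w0   [neg-implies-rule on 2]
6. c, w0   [neg-and-rule on 5 (branches; this branch)]
7. Box ((not c or not b) and not c), w1   [Dia-rule on 4: fresh world w1, w0Rw1]
8. (not c or not b) and not c, w1   [Box-rule on 7 via w1Rw1]
9. not c or not b, w1   [and-rule on 8]
10. not c, w1   [and-rule on 8]
11. not b, w1   [or-rule on 9 (branches; this branch)]
Accessibility: w0Rw0, w0Rw1, w1Rw1
Complete open branch: satisfiable in S4, hence also in K, T (this S4-model is also a K-model and a T-model).

K, T, S4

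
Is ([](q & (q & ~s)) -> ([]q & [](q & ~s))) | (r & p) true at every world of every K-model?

Tableau for the negation ~(([](q & (q & ~s)) -> ([]q & [](q & ~s))) | (r & p)):
1. ~(([](q & (q & ~s)) -> ([]q & [](q & ~s))) | (r & p)), w0
2. ~([](q & (q & ~s)) -> ([]q & [](q & ~s))), w0
3. ~(r & p), w0
4. [](q & (q & ~s)), w0
5. ~([]q & [](q & ~s)), w0
6. ~p, w0
7. ~[](q & ~s), w0
8. ~(q & ~s), w1
9. q & (q & ~s), w1
10. q, w1
11. q & ~s, w1
12. ~s, w1
13. s, w1
Accessibility: w0Rw1
Branch closes: s and ~s both at w1.
All branches of the negation close; one closing branch shown above.

Yes, valid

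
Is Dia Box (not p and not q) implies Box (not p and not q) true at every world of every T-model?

Tableau for the negation not (Dia Box (not p and not q) implies Box (not p and not q)):
1. not (Dia Box (not p and not q) implies Box (not p and not q)), w0
2. Dia Box (not p and not q), w0
3. not Box (not p and not q), w0
4. Box (not p and not q), w1
5. not p and not q, w1
6. not p, w1
7. not q, w1
8. not (not p and not q), w2
9. q, w2
Accessibility: w0Rw0, w0Rw1, w0Rw2, w1Rw1, w2Rw2
The negation has an open branch (countermodel exists).

Not valid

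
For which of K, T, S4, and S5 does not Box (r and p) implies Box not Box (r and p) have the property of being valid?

S5-tableau for the negation not (not Box (r and p) implies Box not Box (r and p)):
1. not (not Box (r and p) implies Box not Box (r and p)), w0
2. not Box (r and p), w0
3. not Box not Box (r and p), w0
4. not (r and p), w1
5. not p, w1
6. Box (r and p), w2
7. r and p, w0
8. r, w0
9. p, w0
10. r and p, w1
11. r, w1
12. p, w1
Accessibility: w0Rw0, w0Rw1, w0Rw2, w1Rw0, w1Rw1, w1Rw2, w2Rw0, w2Rw1, w2Rw2
Branch closes: p and not p both at w1.
Every branch closes (one shown): valid in S5.
S4-tableau for the negation not (not Box (r and p) implies Box not Box (r and p)):
1. not (not Box (r and p) implies Box not Box (r and p)), w0
2. not Box (r and p), w0
3. not Box not Box (r and p), w0
4. not (r and p), w1
5. not p, w1
6. Box (r and p), w2
7. r and p, w2
8. r, w2
9. p, w2
Accessibility: w0Rw0, w0Rw1, w0Rw2, w1Rw1, w2Rw2
Complete open branch: countermodel on an S4-frame, so not valid in S4, nor in K, T (the same frame is also a K-frame and a T-frame).

S5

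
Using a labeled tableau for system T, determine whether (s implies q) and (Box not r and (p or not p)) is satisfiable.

Satisfiable

1. (s implies q) and (Box not r and (p or not p)), w0
2. s implies q, w0   [and-rule on 1]
3. Box not r and (p or not p), w0   [and-rule on 1]
4. Box not r, w0   [and-rule on 3]
5. p or not p, w0   [and-rule on 3]
6. not r, w0   [Box-rule on 4 via w0Rw0]
7. q, w0   [implies-rule on 2 (branches; this branch)]
8. not p, w0   [or-rule on 5 (branches; this branch)]
Accessibility: w0Rw0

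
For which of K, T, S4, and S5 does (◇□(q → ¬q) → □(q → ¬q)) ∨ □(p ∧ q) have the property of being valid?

S5

S5-tableau for the negation ¬((◇□(q → ¬q) → □(q → ¬q)) ∨ □(p ∧ q)):
1. ¬((◇□(q → ¬q) → □(q → ¬q)) ∨ □(p ∧ q)), 0
2. ¬(◇□(q → ¬q) → □(q → ¬q)), 0
3. ¬□(p ∧ q), 0
4. ◇□(q → ¬q), 0
5. ¬□(q → ¬q), 0
6. ¬(p ∧ q), 1
7. ¬q, 1
8. □(q → ¬q), 2
9. q → ¬q, 0
10. q → ¬q, 1
11. q → ¬q, 2
12. ¬q, 0
13. ¬q, 2
14. ¬(q → ¬q), 3
15. q, 3
16. q → ¬q, 3
17. ¬q, 3
Accessibility: 0R0, 0R1, 0R2, 0R3, 1R0, 1R1, 1R2, 1R3, 2R0, 2R1, 2R2, 2R3, 3R0, 3R1, 3R2, 3R3
Branch closes: q and ¬q both at 3.
Every branch closes (one shown): valid in S5.
S4-tableau for the negation ¬((◇□(q → ¬q) → □(q → ¬q)) ∨ □(p ∧ q)):
1. ¬((◇□(q → ¬q) → □(q → ¬q)) ∨ □(p ∧ q)), 0
2. ¬(◇□(q → ¬q) → □(q → ¬q)), 0
3. ¬□(p ∧ q), 0
4. ◇□(q → ¬q), 0
5. ¬□(q → ¬q), 0
6. ¬(p ∧ q), 1
7. ¬q, 1
8. □(q → ¬q), 2
9. q → ¬q, 2
10. ¬q, 2
11. ¬(q → ¬q), 3
12. q, 3
Accessibility: 0R0, 0R1, 0R2, 0R3, 1R1, 2R2, 3R3
Complete open branch: countermodel on an S4-frame, so not valid in S4, nor in K, T (the same frame is also a K-frame and a T-frame).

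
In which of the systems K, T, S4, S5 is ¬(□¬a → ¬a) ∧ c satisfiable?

T-tableau for the formula:
1. ¬(□¬a → ¬a) ∧ c, w0
2. ¬(□¬a → ¬a), w0   [∧-rule on 1]
3. c, w0   [∧-rule on 1]
4. □¬a, w0   [¬→-rule on 2]
5. a, w0   [¬→-rule on 2]
6. ¬a, w0   [□-rule on 4 via w0Rw0]
Accessibility: w0Rw0
Branch closes: a and ¬a both at w0.
Every branch closes (one shown): unsatisfiable in T, hence also in S4, S5 (every S4/S5-frame is a T-frame).
K-tableau for the formula:
1. ¬(□¬a → ¬a) ∧ c, w0
2. ¬(□¬a → ¬a), w0   [∧-rule on 1]
3. c, w0   [∧-rule on 1]
4. □¬a, w0   [¬→-rule on 2]
5. a, w0   [¬→-rule on 2]
Complete open branch: satisfiable in K.

K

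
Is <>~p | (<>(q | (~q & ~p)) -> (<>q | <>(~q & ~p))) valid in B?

Tableau for the negation ~(<>~p | (<>(q | (~q & ~p)) -> (<>q | <>(~q & ~p)))):
1. ~(<>~p | (<>(q | (~q & ~p)) -> (<>q | <>(~q & ~p)))), u
2. ~<>~p, u   [~|-rule on 1]
3. ~(<>(q | (~q & ~p)) -> (<>q | <>(~q & ~p))), u   [~|-rule on 1]
4. <>(q | (~q & ~p)), u   [~->-rule on 3]
5. ~(<>q | <>(~q & ~p)), u   [~->-rule on 3]
6. ~<>q, u   [~|-rule on 5]
7. ~<>(~q & ~p), u   [~|-rule on 5]
8. p, u   [~<>-rule on 2 via uRu]
9. ~q, u   [~<>-rule on 6 via uRu]
10. ~(~q & ~p), u   [~<>-rule on 7 via uRu]
11. q | (~q & ~p), v   [<>-rule on 4: fresh world v, uRv]
12. p, v   [~<>-rule on 2 via uRv]
13. ~q, v   [~<>-rule on 6 via uRv]
14. ~(~q & ~p), v   [~<>-rule on 7 via uRv]
15. ~q & ~p, v   [|-rule on 11 (branches; this branch)]
16. ~p, v   [&-rule on 15]
Accessibility: uRu, uRv, vRu, vRv
Branch closes: p and ~p both at v.
Every branch of the negation's tableau closes; the branch above is one of them.

Valid in B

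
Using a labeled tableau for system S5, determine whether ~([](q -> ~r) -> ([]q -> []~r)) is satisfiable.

1. ~([](q -> ~r) -> ([]q -> []~r)), u
2. [](q -> ~r), u
3. ~([]q -> []~r), u
4. []q, u
5. ~[]~r, u
6. q -> ~r, u
7. q, u
8. ~r, u
9. r, v
10. q -> ~r, v
11. q, v
12. ~r, v
Accessibility: uRu, uRv, vRu, vRv
Branch closes: r and ~r both at v.
All branches of the tableau close; one closing branch shown above.

Unsatisfiable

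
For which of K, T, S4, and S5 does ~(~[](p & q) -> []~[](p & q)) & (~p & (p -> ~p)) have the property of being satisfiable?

S5-tableau for the formula:
1. ~(~[](p & q) -> []~[](p & q)) & (~p & (p -> ~p)), w0
2. ~(~[](p & q) -> []~[](p & q)), w0
3. ~p & (p -> ~p), w0
4. ~[](p & q), w0
5. ~[]~[](p & q), w0
6. ~p, w0
7. p -> ~p, w0
8. ~(p & q), w1
9. ~q, w1
10. [](p & q), w2
11. p & q, w0
12. p, w0
13. q, w0
Accessibility: w0Rw0, w0Rw1, w0Rw2, w1Rw0, w1Rw1, w1Rw2, w2Rw0, w2Rw1, w2Rw2
Branch closes: p and ~p both at w0.
Every branch closes (one shown): unsatisfiable in S5.
S4-tableau for the formula:
1. ~(~[](p & q) -> []~[](p & q)) & (~p & (p -> ~p)), w0
2. ~(~[](p & q) -> []~[](p & q)), w0
3. ~p & (p -> ~p), w0
4. ~[](p & q), w0
5. ~[]~[](p & q), w0
6. ~p, w0
7. p -> ~p, w0
8. ~(p & q), w1
9. ~q, w1
10. [](p & q), w2
11. p & q, w2
12. p, w2
13. q, w2
Accessibility: w0Rw0, w0Rw1, w0Rw2, w1Rw1, w2Rw2
Complete open branch: satisfiable in S4, hence also in K, T (this S4-model is also a K-model and a T-model).

K, T, S4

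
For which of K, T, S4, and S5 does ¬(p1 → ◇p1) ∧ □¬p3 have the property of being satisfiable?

K-tableau for the formula:
1. ¬(p1 → ◇p1) ∧ □¬p3, w0
2. ¬(p1 → ◇p1), w0
3. □¬p3, w0
4. p1, w0
5. ¬◇p1, w0
Complete open branch: satisfiable in K.
T-tableau for the formula:
1. ¬(p1 → ◇p1) ∧ □¬p3, w0
2. ¬(p1 → ◇p1), w0
3. □¬p3, w0
4. p1, w0
5. ¬◇p1, w0
6. ¬p3, w0
7. ¬p1, w0
Accessibility: w0Rw0
Branch closes: p1 and ¬p1 both at w0.
Every branch closes (one shown): unsatisfiable in T, hence also in S4, S5 (every S4/S5-frame is a T-frame).

K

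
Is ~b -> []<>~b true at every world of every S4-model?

Not valid

Tableau for the negation ~(~b -> []<>~b):
1. ~(~b -> []<>~b), 0
2. ~b, 0
3. ~[]<>~b, 0
4. ~<>~b, 1
5. b, 1
Accessibility: 0R0, 0R1, 1R1
The negation has an open branch (countermodel exists).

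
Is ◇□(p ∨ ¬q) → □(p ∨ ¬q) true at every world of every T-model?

No, not valid

Tableau for the negation ¬(◇□(p ∨ ¬q) → □(p ∨ ¬q)):
1. ¬(◇□(p ∨ ¬q) → □(p ∨ ¬q)), 0
2. ◇□(p ∨ ¬q), 0
3. ¬□(p ∨ ¬q), 0
4. □(p ∨ ¬q), 1
5. p ∨ ¬q, 1
6. ¬q, 1
7. ¬(p ∨ ¬q), 2
8. ¬p, 2
9. q, 2
Accessibility: 0R0, 0R1, 0R2, 1R1, 2R2
The negation has an open branch (countermodel exists).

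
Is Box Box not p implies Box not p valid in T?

Tableau for the negation not (Box Box not p implies Box not p):
1. not (Box Box not p implies Box not p), w0
2. Box Box not p, w0
3. not Box not p, w0
4. Box not p, w0
5. not p, w0
6. p, w1
7. Box not p, w1
8. not p, w1
Accessibility: w0Rw0, w0Rw1, w1Rw1
Branch closes: p and not p both at w1.
All branches of the negation close; one closing branch shown above.

Valid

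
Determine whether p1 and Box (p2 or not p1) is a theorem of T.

Tableau for the negation not (p1 and Box (p2 or not p1)):
1. not (p1 and Box (p2 or not p1)), w0
2. not Box (p2 or not p1), w0
3. not (p2 or not p1), w1
4. not p2, w1
5. p1, w1
Accessibility: w0Rw0, w0Rw1, w1Rw1
The negation has an open branch (countermodel exists).

Invalid (countermodel exists)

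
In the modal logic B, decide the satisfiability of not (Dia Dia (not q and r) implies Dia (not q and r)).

Yes, satisfiable

1. not (Dia Dia (not q and r) implies Dia (not q and r)), u
2. Dia Dia (not q and r), u   [neg-implies-rule on 1]
3. not Dia (not q and r), u   [neg-implies-rule on 1]
4. not (not q and r), u   [neg-Dia-rule on 3 via uRu]
5. not r, u   [neg-and-rule on 4 (branches; this branch)]
6. Dia (not q and r), v   [Dia-rule on 2: fresh world v, uRv]
7. not (not q and r), v   [neg-Dia-rule on 3 via uRv]
8. not r, v   [neg-and-rule on 7 (branches; this branch)]
9. not q and r, w   [Dia-rule on 6: fresh world w, vRw]
10. not q, w   [and-rule on 9]
11. r, w   [and-rule on 9]
Accessibility: uRu, uRv, vRu, vRv, vRw, wRv, wRw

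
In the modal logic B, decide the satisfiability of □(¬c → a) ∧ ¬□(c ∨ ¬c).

Unsatisfiable

1. □(¬c → a) ∧ ¬□(c ∨ ¬c), 0
2. □(¬c → a), 0   [∧-rule on 1]
3. ¬□(c ∨ ¬c), 0   [∧-rule on 1]
4. ¬c → a, 0   [□-rule on 2 via 0R0]
5. a, 0   [→-rule on 4 (branches; this branch)]
6. ¬(c ∨ ¬c), 1   [¬□-rule on 3: fresh world 1, 0R1]
7. ¬c, 1   [¬∨-rule on 6]
8. c, 1   [¬∨-rule on 6]
Accessibility: 0R0, 0R1, 1R0, 1R1
Branch closes: c and ¬c both at 1.
(One branch shown.) All branches close.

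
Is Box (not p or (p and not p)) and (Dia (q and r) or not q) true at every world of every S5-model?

Tableau for the negation not (Box (not p or (p and not p)) and (Dia (q and r) or not q)):
1. not (Box (not p or (p and not p)) and (Dia (q and r) or not q)), 0
2. not (Dia (q and r) or not q), 0
3. not Dia (q and r), 0
4. q, 0
5. not (q and r), 0
6. not r, 0
Accessibility: 0R0
The negation has an open branch (countermodel exists).

Not valid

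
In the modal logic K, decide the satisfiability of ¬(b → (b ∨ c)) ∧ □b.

1. ¬(b → (b ∨ c)) ∧ □b, 0
2. ¬(b → (b ∨ c)), 0   [∧-rule on 1]
3. □b, 0   [∧-rule on 1]
4. b, 0   [¬→-rule on 2]
5. ¬(b ∨ c), 0   [¬→-rule on 2]
6. ¬b, 0   [¬∨-rule on 5]
7. ¬c, 0   [¬∨-rule on 5]
Branch closes: b and ¬b both at 0.
All branches of the tableau close; one closing branch shown above.

Unsatisfiable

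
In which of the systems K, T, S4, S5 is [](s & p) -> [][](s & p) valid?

S4, S5

S4-tableau for the negation ~([](s & p) -> [][](s & p)):
1. ~([](s & p) -> [][](s & p)), w0
2. [](s & p), w0   [~->-rule on 1]
3. ~[][](s & p), w0   [~->-rule on 1]
4. s & p, w0   [[]-rule on 2 via w0Rw0]
5. s, w0   [&-rule on 4]
6. p, w0   [&-rule on 4]
7. ~[](s & p), w1   [~[]-rule on 3: fresh world w1, w0Rw1]
8. s & p, w1   [[]-rule on 2 via w0Rw1]
9. s, w1   [&-rule on 8]
10. p, w1   [&-rule on 8]
11. ~(s & p), w2   [~[]-rule on 7: fresh world w2, w1Rw2]
12. s & p, w2   [[]-rule on 2 via w0Rw2]
13. s, w2   [&-rule on 12]
14. p, w2   [&-rule on 12]
15. ~p, w2   [~&-rule on 11 (branches; this branch)]
Accessibility: w0Rw0, w0Rw1, w0Rw2, w1Rw1, w1Rw2, w2Rw2
Branch closes: p and ~p both at w2.
Every branch closes (one shown): valid in S4, hence also in S5 (every theorem of S4 is a theorem of S5).
T-tableau for the negation ~([](s & p) -> [][](s & p)):
1. ~([](s & p) -> [][](s & p)), w0
2. [](s & p), w0   [~->-rule on 1]
3. ~[][](s & p), w0   [~->-rule on 1]
4. s & p, w0   [[]-rule on 2 via w0Rw0]
5. s, w0   [&-rule on 4]
6. p, w0   [&-rule on 4]
7. ~[](s & p), w1   [~[]-rule on 3: fresh world w1, w0Rw1]
8. s & p, w1   [[]-rule on 2 via w0Rw1]
9. s, w1   [&-rule on 8]
10. p, w1   [&-rule on 8]
11. ~(s & p), w2   [~[]-rule on 7: fresh world w2, w1Rw2]
12. ~p, w2   [~&-rule on 11 (branches; this branch)]
Accessibility: w0Rw0, w0Rw1, w1Rw1, w1Rw2, w2Rw2
Complete open branch: countermodel on a T-frame, so not valid in T, nor in K (the same frame is also a K-frame).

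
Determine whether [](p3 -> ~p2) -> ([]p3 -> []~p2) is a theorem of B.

Valid

Tableau for the negation ~([](p3 -> ~p2) -> ([]p3 -> []~p2)):
1. ~([](p3 -> ~p2) -> ([]p3 -> []~p2)), 0
2. [](p3 -> ~p2), 0
3. ~([]p3 -> []~p2), 0
4. []p3, 0
5. ~[]~p2, 0
6. p3 -> ~p2, 0
7. p3, 0
8. ~p2, 0
9. p2, 1
10. p3 -> ~p2, 1
11. p3, 1
12. ~p2, 1
Accessibility: 0R0, 0R1, 1R0, 1R1
Branch closes: p2 and ~p2 both at 1.
Every branch of the negation's tableau closes; the branch above is one of them.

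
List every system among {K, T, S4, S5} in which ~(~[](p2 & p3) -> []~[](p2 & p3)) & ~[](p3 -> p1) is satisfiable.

K, T, S4

S4-tableau for the formula:
1. ~(~[](p2 & p3) -> []~[](p2 & p3)) & ~[](p3 -> p1), u
2. ~(~[](p2 & p3) -> []~[](p2 & p3)), u
3. ~[](p3 -> p1), u
4. ~[](p2 & p3), u
5. ~[]~[](p2 & p3), u
6. ~(p3 -> p1), v
7. p3, v
8. ~p1, v
9. ~(p2 & p3), w
10. ~p3, w
11. [](p2 & p3), x
12. p2 & p3, x
13. p2, x
14. p3, x
Accessibility: uRu, uRv, uRw, uRx, vRv, wRw, xRx
Complete open branch: satisfiable in S4, hence also in K, T (this S4-model is also a K-model and a T-model).
S5-tableau for the formula:
1. ~(~[](p2 & p3) -> []~[](p2 & p3)) & ~[](p3 -> p1), u
2. ~(~[](p2 & p3) -> []~[](p2 & p3)), u
3. ~[](p3 -> p1), u
4. ~[](p2 & p3), u
5. ~[]~[](p2 & p3), u
6. ~(p3 -> p1), v
7. p3, v
8. ~p1, v
9. ~(p2 & p3), w
10. ~p3, w
11. [](p2 & p3), x
12. p2 & p3, u
13. p2, u
14. p3, u
15. p2 & p3, v
16. p2, v
17. p2 & p3, w
18. p2, w
19. p3, w
Accessibility: uRu, uRv, uRw, uRx, vRu, vRv, vRw, vRx, wRu, wRv, wRw, wRx, xRu, xRv, xRw, xRx
Branch closes: p3 and ~p3 both at w.
Every branch closes (one shown): unsatisfiable in S5.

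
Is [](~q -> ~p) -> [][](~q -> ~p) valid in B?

No, not valid

Tableau for the negation ~([](~q -> ~p) -> [][](~q -> ~p)):
1. ~([](~q -> ~p) -> [][](~q -> ~p)), w0
2. [](~q -> ~p), w0
3. ~[][](~q -> ~p), w0
4. ~q -> ~p, w0
5. ~p, w0
6. ~[](~q -> ~p), w1
7. ~q -> ~p, w1
8. ~p, w1
9. ~(~q -> ~p), w2
10. ~q, w2
11. p, w2
Accessibility: w0Rw0, w0Rw1, w1Rw0, w1Rw1, w1Rw2, w2Rw1, w2Rw2
The negation has an open branch (countermodel exists).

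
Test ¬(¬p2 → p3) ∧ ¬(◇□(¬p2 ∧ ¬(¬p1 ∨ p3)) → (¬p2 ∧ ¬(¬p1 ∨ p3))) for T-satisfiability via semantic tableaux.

Satisfiable (open branch found)

1. ¬(¬p2 → p3) ∧ ¬(◇□(¬p2 ∧ ¬(¬p1 ∨ p3)) → (¬p2 ∧ ¬(¬p1 ∨ p3))), u
2. ¬(¬p2 → p3), u
3. ¬(◇□(¬p2 ∧ ¬(¬p1 ∨ p3)) → (¬p2 ∧ ¬(¬p1 ∨ p3))), u
4. ¬p2, u
5. ¬p3, u
6. ◇□(¬p2 ∧ ¬(¬p1 ∨ p3)), u
7. ¬(¬p2 ∧ ¬(¬p1 ∨ p3)), u
8. ¬p1 ∨ p3, u
9. ¬p1, u
10. □(¬p2 ∧ ¬(¬p1 ∨ p3)), v
11. ¬p2 ∧ ¬(¬p1 ∨ p3), v
12. ¬p2, v
13. ¬(¬p1 ∨ p3), v
14. p1, v
15. ¬p3, v
Accessibility: uRu, uRv, vRv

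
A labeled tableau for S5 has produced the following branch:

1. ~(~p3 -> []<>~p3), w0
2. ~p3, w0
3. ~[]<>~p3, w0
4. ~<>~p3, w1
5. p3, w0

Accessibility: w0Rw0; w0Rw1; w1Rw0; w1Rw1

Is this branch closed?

Closed

Both p3 and ~p3 appear at w0.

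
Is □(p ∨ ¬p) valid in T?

Valid

Tableau for the negation ¬□(p ∨ ¬p):
1. ¬□(p ∨ ¬p), 0
2. ¬(p ∨ ¬p), 1
3. ¬p, 1
4. p, 1
Accessibility: 0R0, 0R1, 1R1
Branch closes: p and ¬p both at 1.
All branches of the negation close; one closing branch shown above.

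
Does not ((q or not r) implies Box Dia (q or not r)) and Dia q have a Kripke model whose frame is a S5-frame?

Unsatisfiable (every branch closes)

1. not ((q or not r) implies Box Dia (q or not r)) and Dia q, 0
2. not ((q or not r) implies Box Dia (q or not r)), 0
3. Dia q, 0
4. q or not r, 0
5. not Box Dia (q or not r), 0
6. not r, 0
7. q, 1
8. not Dia (q or not r), 2
9. not (q or not r), 0
10. not q, 0
11. r, 0
Accessibility: 0R0, 0R1, 0R2, 1R0, 1R1, 1R2, 2R0, 2R1, 2R2
Branch closes: r and not r both at 0.
Every branch closes; the branch above is one of them.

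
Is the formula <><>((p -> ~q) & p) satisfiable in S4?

Satisfiable

1. <><>((p -> ~q) & p), u
2. <>((p -> ~q) & p), v
3. (p -> ~q) & p, w
4. p -> ~q, w
5. p, w
6. ~q, w
Accessibility: uRu, uRv, uRw, vRv, vRw, wRw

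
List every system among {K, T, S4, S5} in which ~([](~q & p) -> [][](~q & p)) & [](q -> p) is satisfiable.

S4-tableau for the formula:
1. ~([](~q & p) -> [][](~q & p)) & [](q -> p), u
2. ~([](~q & p) -> [][](~q & p)), u   [&-rule on 1]
3. [](q -> p), u   [&-rule on 1]
4. [](~q & p), u   [~->-rule on 2]
5. ~[][](~q & p), u   [~->-rule on 2]
6. q -> p, u   [[]-rule on 3 via uRu]
7. ~q & p, u   [[]-rule on 4 via uRu]
8. ~q, u   [&-rule on 7]
9. p, u   [&-rule on 7]
10. ~[](~q & p), v   [~[]-rule on 5: fresh world v, uRv]
11. q -> p, v   [[]-rule on 3 via uRv]
12. ~q & p, v   [[]-rule on 4 via uRv]
13. ~q, v   [&-rule on 12]
14. p, v   [&-rule on 12]
15. ~(~q & p), w   [~[]-rule on 10: fresh world w, vRw]
16. q -> p, w   [[]-rule on 3 via uRw]
17. ~q & p, w   [[]-rule on 4 via uRw]
18. ~q, w   [&-rule on 17]
19. p, w   [&-rule on 17]
20. ~p, w   [~&-rule on 15 (branches; this branch)]
Accessibility: uRu, uRv, uRw, vRv, vRw, wRw
Branch closes: p and ~p both at w.
Every branch closes (one shown): unsatisfiable in S4, hence also in S5 (every S5-frame is an S4-frame).
T-tableau for the formula:
1. ~([](~q & p) -> [][](~q & p)) & [](q -> p), u
2. ~([](~q & p) -> [][](~q & p)), u   [&-rule on 1]
3. [](q -> p), u   [&-rule on 1]
4. [](~q & p), u   [~->-rule on 2]
5. ~[][](~q & p), u   [~->-rule on 2]
6. q -> p, u   [[]-rule on 3 via uRu]
7. ~q & p, u   [[]-rule on 4 via uRu]
8. ~q, u   [&-rule on 7]
9. p, u   [&-rule on 7]
10. ~[](~q & p), v   [~[]-rule on 5: fresh world v, uRv]
11. q -> p, v   [[]-rule on 3 via uRv]
12. ~q & p, v   [[]-rule on 4 via uRv]
13. ~q, v   [&-rule on 12]
14. p, v   [&-rule on 12]
15. ~(~q & p), w   [~[]-rule on 10: fresh world w, vRw]
16. ~p, w   [~&-rule on 15 (branches; this branch)]
Accessibility: uRu, uRv, vRv, vRw, wRw
Complete open branch: satisfiable in T, hence also in K (this T-model is also a K-model).

K, T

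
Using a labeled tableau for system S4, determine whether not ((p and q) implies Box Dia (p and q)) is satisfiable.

1. not ((p and q) implies Box Dia (p and q)), 0
2. p and q, 0
3. not Box Dia (p and q), 0
4. p, 0
5. q, 0
6. not Dia (p and q), 1
7. not (p and q), 1
8. not q, 1
Accessibility: 0R0, 0R1, 1R1

Satisfiable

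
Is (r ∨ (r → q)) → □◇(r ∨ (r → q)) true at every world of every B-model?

Valid in B

Tableau for the negation ¬((r ∨ (r → q)) → □◇(r ∨ (r → q))):
1. ¬((r ∨ (r → q)) → □◇(r ∨ (r → q))), 0
2. r ∨ (r → q), 0
3. ¬□◇(r ∨ (r → q)), 0
4. r → q, 0
5. q, 0
6. ¬◇(r ∨ (r → q)), 1
7. ¬(r ∨ (r → q)), 0
8. ¬r, 0
9. ¬(r → q), 0
10. r, 0
11. ¬q, 0
Accessibility: 0R0, 0R1, 1R0, 1R1
Branch closes: r and ¬r both at 0.
All branches of the negation close; one closing branch shown above.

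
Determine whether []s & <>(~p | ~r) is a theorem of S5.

Not valid

Tableau for the negation ~([]s & <>(~p | ~r)):
1. ~([]s & <>(~p | ~r)), 0
2. ~<>(~p | ~r), 0
3. ~(~p | ~r), 0
4. p, 0
5. r, 0
Accessibility: 0R0
The negation has an open branch (countermodel exists).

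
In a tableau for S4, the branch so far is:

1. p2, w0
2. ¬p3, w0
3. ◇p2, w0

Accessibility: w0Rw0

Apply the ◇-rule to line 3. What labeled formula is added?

a fresh world w1 with w0Rw1, and p2 at w1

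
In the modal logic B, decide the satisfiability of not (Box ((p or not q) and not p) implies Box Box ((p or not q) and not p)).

Satisfiable

1. not (Box ((p or not q) and not p) implies Box Box ((p or not q) and not p)), u
2. Box ((p or not q) and not p), u
3. not Box Box ((p or not q) and not p), u
4. (p or not q) and not p, u
5. p or not q, u
6. not p, u
7. not q, u
8. not Box ((p or not q) and not p), v
9. (p or not q) and not p, v
10. p or not q, v
11. not p, v
12. not q, v
13. not ((p or not q) and not p), w
14. p, w
Accessibility: uRu, uRv, vRu, vRv, vRw, wRv, wRw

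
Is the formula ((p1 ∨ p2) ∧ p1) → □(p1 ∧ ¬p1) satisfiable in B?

1. ((p1 ∨ p2) ∧ p1) → □(p1 ∧ ¬p1), w0
2. ¬((p1 ∨ p2) ∧ p1), w0   [→-rule on 1 (branches; this branch)]
3. ¬p1, w0   [¬∧-rule on 2 (branches; this branch)]
Accessibility: w0Rw0

Satisfiable (open branch found)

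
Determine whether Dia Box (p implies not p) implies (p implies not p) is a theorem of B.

Tableau for the negation not (Dia Box (p implies not p) implies (p implies not p)):
1. not (Dia Box (p implies not p) implies (p implies not p)), u
2. Dia Box (p implies not p), u   [neg-implies-rule on 1]
3. not (p implies not p), u   [neg-implies-rule on 1]
4. p, u   [neg-implies-rule on 3]
5. Box (p implies not p), v   [Dia-rule on 2: fresh world v, uRv]
6. p implies not p, u   [Box-rule on 5 via vRu]
7. p implies not p, v   [Box-rule on 5 via vRv]
8. not p, u   [implies-rule on 6 (branches; this branch)]
Accessibility: uRu, uRv, vRu, vRv
Branch closes: p and not p both at u.
Every branch of the negation's tableau closes; the branch above is one of them.

Valid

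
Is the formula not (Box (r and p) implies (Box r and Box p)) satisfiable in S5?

1. not (Box (r and p) implies (Box r and Box p)), 0
2. Box (r and p), 0
3. not (Box r and Box p), 0
4. r and p, 0
5. r, 0
6. p, 0
7. not Box p, 0
8. not p, 1
9. r and p, 1
10. r, 1
11. p, 1
Accessibility: 0R0, 0R1, 1R0, 1R1
Branch closes: p and not p both at 1.
Every branch closes; the branch above is one of them.

No, unsatisfiable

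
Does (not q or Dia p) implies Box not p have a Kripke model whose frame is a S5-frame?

1. (not q or Dia p) implies Box not p, u
2. Box not p, u   [implies-rule on 1 (branches; this branch)]
3. not p, u   [Box-rule on 2 via uRu]
Accessibility: uRu

Yes, satisfiable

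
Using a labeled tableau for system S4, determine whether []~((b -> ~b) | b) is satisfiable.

1. []~((b -> ~b) | b), 0
2. ~((b -> ~b) | b), 0
3. ~(b -> ~b), 0
4. ~b, 0
5. b, 0
Accessibility: 0R0
Branch closes: b and ~b both at 0.
Every branch closes; the branch above is one of them.

Unsatisfiable (every branch closes)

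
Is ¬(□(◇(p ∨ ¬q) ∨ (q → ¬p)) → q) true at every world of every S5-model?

No, not valid

Tableau for the negation □(◇(p ∨ ¬q) ∨ (q → ¬p)) → q:
1. □(◇(p ∨ ¬q) ∨ (q → ¬p)) → q, w0
2. q, w0
Accessibility: w0Rw0
The negation has an open branch (countermodel exists).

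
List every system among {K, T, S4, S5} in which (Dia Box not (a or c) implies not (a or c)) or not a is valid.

S4-tableau for the negation not ((Dia Box not (a or c) implies not (a or c)) or not a):
1. not ((Dia Box not (a or c) implies not (a or c)) or not a), w0
2. not (Dia Box not (a or c) implies not (a or c)), w0
3. a, w0
4. Dia Box not (a or c), w0
5. a or c, w0
6. c, w0
7. Box not (a or c), w1
8. not (a or c), w1
9. not a, w1
10. not c, w1
Accessibility: w0Rw0, w0Rw1, w1Rw1
Complete open branch: countermodel on an S4-frame, so not valid in S4, nor in K, T (the same frame is also a K-frame and a T-frame).
S5-tableau for the negation not ((Dia Box not (a or c) implies not (a or c)) or not a):
1. not ((Dia Box not (a or c) implies not (a or c)) or not a), w0
2. not (Dia Box not (a or c) implies not (a or c)), w0
3. a, w0
4. Dia Box not (a or c), w0
5. a or c, w0
6. c, w0
7. Box not (a or c), w1
8. not (a or c), w0
9. not a, w0
10. not c, w0
Accessibility: w0Rw0, w0Rw1, w1Rw0, w1Rw1
Branch closes: a and not a both at w0.
Every branch closes (one shown): valid in S5.

S5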